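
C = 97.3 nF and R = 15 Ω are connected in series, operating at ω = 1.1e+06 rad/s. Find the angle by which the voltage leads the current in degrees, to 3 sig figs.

-31.9°

X_C = 1/(ωC) = 9.34 Ω
Z = 15.0 − j9.34 Ω
|Z| = √(15.0² + 9.34²) = 17.7 Ω
∠Z = arctan(-9.34/15.0) = -31.9°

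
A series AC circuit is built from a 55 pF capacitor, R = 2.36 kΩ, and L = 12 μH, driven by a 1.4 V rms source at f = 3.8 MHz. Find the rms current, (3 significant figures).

ω = 2πf = 2.388e+07 rad/s
X_L = ωL = 287 Ω
X_C = 1/(ωC) = 762 Ω
Net reactance X = X_L − X_C = -475 Ω
Z = 2360 − j475 Ω
|Z| = √(2360² + 475²) = 2410 Ω
I = V/|Z| = 1.4/2410 = 582 μA

582 μA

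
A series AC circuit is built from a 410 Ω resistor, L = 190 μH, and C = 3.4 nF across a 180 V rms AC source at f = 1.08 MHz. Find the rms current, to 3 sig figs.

137 mA

ω = 2πf = 6.786e+06 rad/s
X_L = ωL = 1290 Ω
X_C = 1/(ωC) = 43.3 Ω
Net reactance X = X_L − X_C = 1250 Ω
Z = 410 + j1250 Ω
|Z| = √(410² + 1250²) = 1310 Ω
I = V/|Z| = 180/1310 = 137 mA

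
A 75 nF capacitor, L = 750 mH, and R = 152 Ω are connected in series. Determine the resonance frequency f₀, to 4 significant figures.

671.1 Hz

ω₀ = 1/√(LC) = 1/√(0.75 × 7.5e-08) = 4216 rad/s
f₀ = ω₀/(2π) = 671.1 Hz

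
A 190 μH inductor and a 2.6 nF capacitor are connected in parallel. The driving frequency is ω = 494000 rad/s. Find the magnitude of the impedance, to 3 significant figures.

107 Ω

X_L = ωL = 93.9 Ω
X_C = 1/(ωC) = 779 Ω
Parallel: admittances add. Y = 1/(jωL) + jωC
Y = (0 − j0.00937) S
|Y| = 0.00937 S → |Z| = 1/|Y| = 107 Ω, ∠Z = −∠Y = 90.0°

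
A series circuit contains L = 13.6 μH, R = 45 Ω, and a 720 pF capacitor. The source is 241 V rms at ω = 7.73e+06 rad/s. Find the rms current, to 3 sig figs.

X_L = ωL = 105 Ω
X_C = 1/(ωC) = 180 Ω
Net reactance X = X_L − X_C = -74.5 Ω
Z = 45.0 − j74.5 Ω
|Z| = √(45.0² + 74.5²) = 87.1 Ω
I = V/|Z| = 241/87.1 = 2.77 A

2.77 A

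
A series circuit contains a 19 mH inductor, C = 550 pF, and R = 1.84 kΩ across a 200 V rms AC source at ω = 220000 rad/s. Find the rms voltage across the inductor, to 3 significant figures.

X_L = ωL = 4180 Ω
X_C = 1/(ωC) = 8260 Ω
Net reactance X = X_L − X_C = -4080 Ω
Z = 1840 − j4080 Ω
|Z| = √(1840² + 4080²) = 4480 Ω
I = V/|Z| = 44.6 mA
V_L = I·|Z_L| = 0.0446 × 4180 = 187 V

187 V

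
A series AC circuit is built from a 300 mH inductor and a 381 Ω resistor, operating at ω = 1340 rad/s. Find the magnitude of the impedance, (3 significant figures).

554 Ω

X_L = ωL = 402 Ω
Z = 381 + j402 Ω
|Z| = √(381² + 402²) = 554 Ω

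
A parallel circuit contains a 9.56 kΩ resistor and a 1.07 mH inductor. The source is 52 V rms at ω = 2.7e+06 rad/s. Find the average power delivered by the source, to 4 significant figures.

282.8 mW

X_L = ωL = 2889 Ω
Parallel: admittances add. Y = 1/R + 1/(jωL)
Y = (0.0001046 − j0.0003461) S
|Y| = 0.0003616 S → |Z| = 1/|Y| = 2765 Ω, ∠Z = −∠Y = 73.19°
I = V/|Z| = 18.80 mA
P = VI cos φ = 52 × 0.01880 × cos(73.19°) = 282.8 mW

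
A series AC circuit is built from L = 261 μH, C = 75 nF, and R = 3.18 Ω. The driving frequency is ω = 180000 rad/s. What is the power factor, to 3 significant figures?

X_L = ωL = 47.0 Ω
X_C = 1/(ωC) = 74.1 Ω
Net reactance X = X_L − X_C = -27.1 Ω
Z = 3.18 − j27.1 Ω
|Z| = √(3.18² + 27.1²) = 27.3 Ω
∠Z = arctan(-27.1/3.18) = -83.3°
cos φ = cos(-83.3°) = 0.117

0.117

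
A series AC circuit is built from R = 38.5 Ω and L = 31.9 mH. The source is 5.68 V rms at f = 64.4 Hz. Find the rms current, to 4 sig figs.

139.9 mA

ω = 2πf = 404.6 rad/s
X_L = ωL = 12.91 Ω
Z = 38.50 + j12.91 Ω
|Z| = √(38.50² + 12.91²) = 40.61 Ω
I = V/|Z| = 5.68/40.61 = 139.9 mA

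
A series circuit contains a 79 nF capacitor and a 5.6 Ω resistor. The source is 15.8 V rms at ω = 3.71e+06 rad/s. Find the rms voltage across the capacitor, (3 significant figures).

X_C = 1/(ωC) = 3.41 Ω
Z = 5.60 − j3.41 Ω
|Z| = √(5.60² + 3.41²) = 6.56 Ω
I = V/|Z| = 2.41 A
V_C = I·|Z_C| = 2.41 × 3.41 = 8.22 V

8.22 V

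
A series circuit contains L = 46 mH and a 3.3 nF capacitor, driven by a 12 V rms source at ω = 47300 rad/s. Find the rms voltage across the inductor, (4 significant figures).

6.171 V

X_L = ωL = 2176 Ω
X_C = 1/(ωC) = 6407 Ω
Net reactance X = X_L − X_C = -4231 Ω
Z = − j4231 Ω
|Z| = √(0² + 4231²) = 4231 Ω
I = V/|Z| = 2.836 mA
V_L = I·|Z_L| = 0.002836 × 2176 = 6.171 V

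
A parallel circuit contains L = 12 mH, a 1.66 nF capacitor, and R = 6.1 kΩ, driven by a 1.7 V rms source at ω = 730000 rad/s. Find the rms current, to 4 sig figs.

1.887 mA

X_L = ωL = 8760 Ω
X_C = 1/(ωC) = 825.2 Ω
Parallel: admittances add. Y = 1/R + 1/(jωL) + jωC
Y = (0.0001639 + j0.001098) S
|Y| = 0.001110 S → |Z| = 1/|Y| = 901.0 Ω, ∠Z = −∠Y = -81.51°
I = V/|Z| = 1.7/901.0 = 1.887 mA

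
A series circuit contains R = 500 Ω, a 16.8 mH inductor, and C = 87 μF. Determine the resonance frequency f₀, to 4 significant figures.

131.6 Hz

ω₀ = 1/√(LC) = 1/√(0.0168 × 8.7e-05) = 827.2 rad/s
f₀ = ω₀/(2π) = 131.6 Hz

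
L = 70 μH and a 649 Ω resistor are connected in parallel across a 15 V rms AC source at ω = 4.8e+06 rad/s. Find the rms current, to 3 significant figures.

X_L = ωL = 336 Ω
Parallel: admittances add. Y = 1/R + 1/(jωL)
Y = (0.00154 − j0.00298) S
|Y| = 0.00335 S → |Z| = 1/|Y| = 298 Ω, ∠Z = −∠Y = 62.6°
I = V/|Z| = 15/298 = 50.3 mA

50.3 mA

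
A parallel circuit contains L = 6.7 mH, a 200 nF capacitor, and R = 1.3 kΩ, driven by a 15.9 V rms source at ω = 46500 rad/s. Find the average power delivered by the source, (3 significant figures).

194 mW

X_L = ωL = 312 Ω
X_C = 1/(ωC) = 108 Ω
Parallel: admittances add. Y = 1/R + 1/(jωL) + jωC
Y = (0.000769 + j0.00609) S
|Y| = 0.00614 S → |Z| = 1/|Y| = 163 Ω, ∠Z = −∠Y = -82.8°
I = V/|Z| = 97.6 mA
P = VI cos φ = 15.9 × 0.0976 × cos(-82.8°) = 194 mW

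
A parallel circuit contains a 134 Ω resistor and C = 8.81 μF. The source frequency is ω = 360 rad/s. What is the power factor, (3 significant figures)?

0.920

X_C = 1/(ωC) = 315 Ω
Parallel: admittances add. Y = 1/R + jωC
Y = (0.00746 + j0.00317) S
|Y| = 0.00811 S → |Z| = 1/|Y| = 123 Ω, ∠Z = −∠Y = -23.0°
cos φ = cos(-23.0°) = 0.920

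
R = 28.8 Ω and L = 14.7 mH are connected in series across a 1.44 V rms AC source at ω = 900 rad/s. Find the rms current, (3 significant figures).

X_L = ωL = 13.2 Ω
Z = 28.8 + j13.2 Ω
|Z| = √(28.8² + 13.2²) = 31.7 Ω
I = V/|Z| = 1.44/31.7 = 45.4 mA

45.4 mA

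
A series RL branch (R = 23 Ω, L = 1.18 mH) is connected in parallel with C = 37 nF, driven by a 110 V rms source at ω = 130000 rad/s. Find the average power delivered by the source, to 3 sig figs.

11.6 W

X_L = ωL = 153 Ω
X_C = 1/(ωC) = 208 Ω
Branch 1 (R+jX_L): Z₁ = 23.0 + j153 Ω, |Z₁| = 155 Ω
Branch 2 (−jX_C): Z₂ = −j208 Ω
Parallel: Z = Z₁Z₂/(Z₁+Z₂), |Z| = 545 Ω, ∠Z = 58.6°
I = V/|Z| = 202 mA
P = VI cos φ = 110 × 0.202 × cos(58.6°) = 11.6 W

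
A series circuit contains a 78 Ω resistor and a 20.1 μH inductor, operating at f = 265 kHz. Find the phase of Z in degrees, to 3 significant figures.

ω = 2πf = 1.665e+06 rad/s
X_L = ωL = 33.5 Ω
Z = 78.0 + j33.5 Ω
|Z| = √(78.0² + 33.5²) = 84.9 Ω
∠Z = arctan(33.5/78.0) = 23.2°

23.2°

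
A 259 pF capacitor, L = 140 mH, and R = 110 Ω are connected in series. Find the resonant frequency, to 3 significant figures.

26.4 kHz

ω₀ = 1/√(LC) = 1/√(0.14 × 2.59e-10) = 166100 rad/s
f₀ = ω₀/(2π) = 26.4 kHz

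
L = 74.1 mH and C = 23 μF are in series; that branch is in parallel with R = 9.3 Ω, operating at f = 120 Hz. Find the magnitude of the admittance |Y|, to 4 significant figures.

ω = 2πf = 754.0 rad/s
X_L = ωL = 55.87 Ω
X_C = 1/(ωC) = 57.66 Ω
Branch 1: Z₁ = R = 9.300 Ω
Branch 2 (series LC): Z₂ = j(X_L − X_C) = −j1.795 Ω
Parallel: Z = Z₁Z₂/(Z₁+Z₂), |Z| = 1.762 Ω, ∠Z = -79.08°
|Y| = 1/|Z| = 567.5 mS

567.5 mS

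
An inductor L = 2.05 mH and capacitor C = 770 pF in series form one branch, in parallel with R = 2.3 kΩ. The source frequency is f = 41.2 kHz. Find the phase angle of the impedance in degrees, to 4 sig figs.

-27.14°

ω = 2πf = 258900 rad/s
X_L = ωL = 530.7 Ω
X_C = 1/(ωC) = 5017 Ω
Branch 1: Z₁ = R = 2300 Ω
Branch 2 (series LC): Z₂ = j(X_L − X_C) = −j4486 Ω
Parallel: Z = Z₁Z₂/(Z₁+Z₂), |Z| = 2047 Ω, ∠Z = -27.14°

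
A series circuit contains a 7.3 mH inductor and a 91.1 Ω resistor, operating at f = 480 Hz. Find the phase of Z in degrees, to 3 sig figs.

13.6°

ω = 2πf = 3016 rad/s
X_L = ωL = 22.0 Ω
Z = 91.1 + j22.0 Ω
|Z| = √(91.1² + 22.0²) = 93.7 Ω
∠Z = arctan(22.0/91.1) = 13.6°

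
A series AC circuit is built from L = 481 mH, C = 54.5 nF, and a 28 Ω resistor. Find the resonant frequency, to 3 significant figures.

ω₀ = 1/√(LC) = 1/√(0.481 × 5.45e-08) = 6176 rad/s
f₀ = ω₀/(2π) = 983 Hz

983 Hz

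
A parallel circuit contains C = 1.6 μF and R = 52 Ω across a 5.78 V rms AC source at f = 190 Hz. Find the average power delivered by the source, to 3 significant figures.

ω = 2πf = 1194 rad/s
X_C = 1/(ωC) = 524 Ω
Parallel: admittances add. Y = 1/R + jωC
Y = (0.0192 + j0.00191) S
|Y| = 0.0193 S → |Z| = 1/|Y| = 51.7 Ω, ∠Z = −∠Y = -5.67°
I = V/|Z| = 112 mA
P = VI cos φ = 5.78 × 0.112 × cos(-5.67°) = 642 mW

642 mW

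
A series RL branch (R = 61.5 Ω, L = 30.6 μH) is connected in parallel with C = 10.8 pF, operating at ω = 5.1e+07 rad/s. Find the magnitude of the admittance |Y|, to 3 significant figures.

X_L = ωL = 1560 Ω
X_C = 1/(ωC) = 1820 Ω
Branch 1 (R+jX_L): Z₁ = 61.5 + j1560 Ω, |Z₁| = 1560 Ω
Branch 2 (−jX_C): Z₂ = −j1820 Ω
Parallel: Z = Z₁Z₂/(Z₁+Z₂), |Z| = 10800 Ω, ∠Z = 74.2°
|Y| = 1/|Z| = 92.5 μS

92.5 μS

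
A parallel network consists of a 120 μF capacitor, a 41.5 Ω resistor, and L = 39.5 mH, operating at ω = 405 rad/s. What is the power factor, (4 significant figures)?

0.8661

X_L = ωL = 16.00 Ω
X_C = 1/(ωC) = 20.58 Ω
Parallel: admittances add. Y = 1/R + 1/(jωL) + jωC
Y = (0.02410 − j0.01391) S
|Y| = 0.02782 S → |Z| = 1/|Y| = 35.94 Ω, ∠Z = −∠Y = 30.00°
cos φ = cos(30.00°) = 0.8661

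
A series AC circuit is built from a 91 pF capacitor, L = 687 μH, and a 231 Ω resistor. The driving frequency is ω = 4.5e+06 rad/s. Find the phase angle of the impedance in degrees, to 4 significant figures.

70.42°

X_L = ωL = 3092 Ω
X_C = 1/(ωC) = 2442 Ω
Net reactance X = X_L − X_C = 649.5 Ω
Z = 231.0 + j649.5 Ω
|Z| = √(231.0² + 649.5²) = 689.4 Ω
∠Z = arctan(649.5/231.0) = 70.42°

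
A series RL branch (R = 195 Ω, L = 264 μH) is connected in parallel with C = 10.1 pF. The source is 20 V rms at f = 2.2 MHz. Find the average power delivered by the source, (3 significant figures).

5.84 mW

ω = 2πf = 1.382e+07 rad/s
X_L = ωL = 3650 Ω
X_C = 1/(ωC) = 7160 Ω
Branch 1 (R+jX_L): Z₁ = 195 + j3650 Ω, |Z₁| = 3650 Ω
Branch 2 (−jX_C): Z₂ = −j7160 Ω
Parallel: Z = Z₁Z₂/(Z₁+Z₂), |Z| = 7440 Ω, ∠Z = 83.8°
I = V/|Z| = 2.69 mA
P = VI cos φ = 20 × 0.00269 × cos(83.8°) = 5.84 mW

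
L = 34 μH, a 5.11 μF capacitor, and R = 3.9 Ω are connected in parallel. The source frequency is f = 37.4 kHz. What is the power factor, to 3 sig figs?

ω = 2πf = 235000 rad/s
X_L = ωL = 7.99 Ω
X_C = 1/(ωC) = 0.833 Ω
Parallel: admittances add. Y = 1/R + 1/(jωL) + jωC
Y = (0.256 + j1.08) S
|Y| = 1.11 S → |Z| = 1/|Y| = 0.904 Ω, ∠Z = −∠Y = -76.6°
cos φ = cos(-76.6°) = 0.232

0.232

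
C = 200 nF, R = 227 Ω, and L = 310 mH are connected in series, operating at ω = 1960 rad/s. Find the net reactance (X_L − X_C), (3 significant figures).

-1940 Ω

X_L = ωL = 608 Ω
X_C = 1/(ωC) = 2550 Ω
X = 608 − 2550 = -1940 Ω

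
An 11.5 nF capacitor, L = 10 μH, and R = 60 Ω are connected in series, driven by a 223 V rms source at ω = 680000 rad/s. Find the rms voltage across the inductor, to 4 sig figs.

X_L = ωL = 6.800 Ω
X_C = 1/(ωC) = 127.9 Ω
Net reactance X = X_L − X_C = -121.1 Ω
Z = 60.00 − j121.1 Ω
|Z| = √(60.00² + 121.1²) = 135.1 Ω
I = V/|Z| = 1.650 A
V_L = I·|Z_L| = 1.650 × 6.800 = 11.22 V

11.22 V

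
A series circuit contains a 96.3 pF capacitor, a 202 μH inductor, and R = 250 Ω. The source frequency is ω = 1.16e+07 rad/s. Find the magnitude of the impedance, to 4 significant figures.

1469 Ω

X_L = ωL = 2343 Ω
X_C = 1/(ωC) = 895.2 Ω
Net reactance X = X_L − X_C = 1448 Ω
Z = 250.0 + j1448 Ω
|Z| = √(250.0² + 1448²) = 1469 Ω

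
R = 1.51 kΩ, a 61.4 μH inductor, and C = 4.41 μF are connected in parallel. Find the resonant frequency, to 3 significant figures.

9.67 kHz

ω₀ = 1/√(LC) = 1/√(6.14e-05 × 4.41e-06) = 60770 rad/s
f₀ = ω₀/(2π) = 9.67 kHz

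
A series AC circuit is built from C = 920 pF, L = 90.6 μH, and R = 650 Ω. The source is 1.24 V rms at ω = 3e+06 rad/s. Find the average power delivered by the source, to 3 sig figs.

X_L = ωL = 272 Ω
X_C = 1/(ωC) = 362 Ω
Net reactance X = X_L − X_C = -90.5 Ω
Z = 650 − j90.5 Ω
|Z| = √(650² + 90.5²) = 656 Ω
∠Z = arctan(-90.5/650) = -7.93°
I = V/|Z| = 1.89 mA
P = VI cos φ = 1.24 × 0.00189 × cos(-7.93°) = 2.32 mW

2.32 mW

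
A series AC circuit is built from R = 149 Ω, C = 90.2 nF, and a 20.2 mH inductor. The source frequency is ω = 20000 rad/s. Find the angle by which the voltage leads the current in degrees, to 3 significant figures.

X_L = ωL = 404 Ω
X_C = 1/(ωC) = 554 Ω
Net reactance X = X_L − X_C = -150 Ω
Z = 149 − j150 Ω
|Z| = √(149² + 150²) = 212 Ω
∠Z = arctan(-150/149) = -45.3°

-45.3°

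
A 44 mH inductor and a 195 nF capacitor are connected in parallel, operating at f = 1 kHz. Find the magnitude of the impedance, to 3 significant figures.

418 Ω

ω = 2πf = 6283 rad/s
X_L = ωL = 276 Ω
X_C = 1/(ωC) = 816 Ω
Parallel: admittances add. Y = 1/(jωL) + jωC
Y = (0 − j0.00239) S
|Y| = 0.00239 S → |Z| = 1/|Y| = 418 Ω, ∠Z = −∠Y = 90.0°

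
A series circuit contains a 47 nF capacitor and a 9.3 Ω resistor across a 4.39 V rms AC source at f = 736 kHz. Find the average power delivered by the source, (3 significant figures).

ω = 2πf = 4.624e+06 rad/s
X_C = 1/(ωC) = 4.60 Ω
Z = 9.30 − j4.60 Ω
|Z| = √(9.30² + 4.60²) = 10.4 Ω
∠Z = arctan(-4.60/9.30) = -26.3°
I = V/|Z| = 423 mA
P = VI cos φ = 4.39 × 0.423 × cos(-26.3°) = 1.66 W

1.66 W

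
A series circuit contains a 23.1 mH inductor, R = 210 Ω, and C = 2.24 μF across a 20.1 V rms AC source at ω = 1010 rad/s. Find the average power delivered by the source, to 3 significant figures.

X_L = ωL = 23.3 Ω
X_C = 1/(ωC) = 442 Ω
Net reactance X = X_L − X_C = -419 Ω
Z = 210 − j419 Ω
|Z| = √(210² + 419²) = 468 Ω
∠Z = arctan(-419/210) = -63.4°
I = V/|Z| = 42.9 mA
P = VI cos φ = 20.1 × 0.0429 × cos(-63.4°) = 387 mW

387 mW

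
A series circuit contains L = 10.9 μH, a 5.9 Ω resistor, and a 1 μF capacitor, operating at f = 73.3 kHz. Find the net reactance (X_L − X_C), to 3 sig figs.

2.85 Ω

ω = 2πf = 460600 rad/s
X_L = ωL = 5.02 Ω
X_C = 1/(ωC) = 2.17 Ω
X = 5.02 − 2.17 = 2.85 Ω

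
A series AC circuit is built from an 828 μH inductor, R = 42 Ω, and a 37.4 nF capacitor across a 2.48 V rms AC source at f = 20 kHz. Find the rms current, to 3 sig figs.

ω = 2πf = 125700 rad/s
X_L = ωL = 104 Ω
X_C = 1/(ωC) = 213 Ω
Net reactance X = X_L − X_C = -109 Ω
Z = 42.0 − j109 Ω
|Z| = √(42.0² + 109²) = 117 Ω
I = V/|Z| = 2.48/117 = 21.3 mA

21.3 mA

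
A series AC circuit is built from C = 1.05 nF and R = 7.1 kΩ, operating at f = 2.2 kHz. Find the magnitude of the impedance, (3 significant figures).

ω = 2πf = 13820 rad/s
X_C = 1/(ωC) = 68900 Ω
Z = 7100 − j68900 Ω
|Z| = √(7100² + 68900²) = 69300 Ω

69300 Ω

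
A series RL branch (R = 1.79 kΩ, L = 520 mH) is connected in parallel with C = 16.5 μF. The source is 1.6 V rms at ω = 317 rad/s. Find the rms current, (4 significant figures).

X_L = ωL = 164.8 Ω
X_C = 1/(ωC) = 191.2 Ω
Branch 1 (R+jX_L): Z₁ = 1790 + j164.8 Ω, |Z₁| = 1798 Ω
Branch 2 (−jX_C): Z₂ = −j191.2 Ω
Parallel: Z = Z₁Z₂/(Z₁+Z₂), |Z| = 192.0 Ω, ∠Z = -83.90°
I = V/|Z| = 1.6/192.0 = 8.334 mA

8.334 mA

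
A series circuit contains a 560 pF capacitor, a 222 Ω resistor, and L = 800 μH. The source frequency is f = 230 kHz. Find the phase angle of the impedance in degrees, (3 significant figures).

-19.7°

ω = 2πf = 1.445e+06 rad/s
X_L = ωL = 1160 Ω
X_C = 1/(ωC) = 1240 Ω
Net reactance X = X_L − X_C = -79.6 Ω
Z = 222 − j79.6 Ω
|Z| = √(222² + 79.6²) = 236 Ω
∠Z = arctan(-79.6/222) = -19.7°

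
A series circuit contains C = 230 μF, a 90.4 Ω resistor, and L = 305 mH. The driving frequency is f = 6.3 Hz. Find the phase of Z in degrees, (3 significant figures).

-47.2°

ω = 2πf = 39.58 rad/s
X_L = ωL = 12.1 Ω
X_C = 1/(ωC) = 110 Ω
Net reactance X = X_L − X_C = -97.8 Ω
Z = 90.4 − j97.8 Ω
|Z| = √(90.4² + 97.8²) = 133 Ω
∠Z = arctan(-97.8/90.4) = -47.2°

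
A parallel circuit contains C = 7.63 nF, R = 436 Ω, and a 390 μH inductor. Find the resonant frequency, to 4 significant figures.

ω₀ = 1/√(LC) = 1/√(0.00039 × 7.63e-09) = 579700 rad/s
f₀ = ω₀/(2π) = 92.26 kHz

92.26 kHz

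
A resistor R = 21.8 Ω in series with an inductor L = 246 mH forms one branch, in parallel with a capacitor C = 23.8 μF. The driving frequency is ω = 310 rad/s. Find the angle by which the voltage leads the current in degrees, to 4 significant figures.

X_L = ωL = 76.26 Ω
X_C = 1/(ωC) = 135.5 Ω
Branch 1 (R+jX_L): Z₁ = 21.80 + j76.26 Ω, |Z₁| = 79.31 Ω
Branch 2 (−jX_C): Z₂ = −j135.5 Ω
Parallel: Z = Z₁Z₂/(Z₁+Z₂), |Z| = 170.2 Ω, ∠Z = 53.86°

53.86°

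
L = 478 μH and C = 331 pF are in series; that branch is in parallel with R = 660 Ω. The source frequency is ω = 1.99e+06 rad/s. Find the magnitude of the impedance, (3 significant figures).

X_L = ωL = 951 Ω
X_C = 1/(ωC) = 1520 Ω
Branch 1: Z₁ = R = 660 Ω
Branch 2 (series LC): Z₂ = j(X_L − X_C) = −j567 Ω
Parallel: Z = Z₁Z₂/(Z₁+Z₂), |Z| = 430 Ω, ∠Z = -49.3°

430 Ω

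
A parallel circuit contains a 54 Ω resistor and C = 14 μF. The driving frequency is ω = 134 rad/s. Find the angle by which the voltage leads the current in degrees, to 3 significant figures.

-5.78°

X_C = 1/(ωC) = 533 Ω
Parallel: admittances add. Y = 1/R + jωC
Y = (0.0185 + j0.00188) S
|Y| = 0.0186 S → |Z| = 1/|Y| = 53.7 Ω, ∠Z = −∠Y = -5.78°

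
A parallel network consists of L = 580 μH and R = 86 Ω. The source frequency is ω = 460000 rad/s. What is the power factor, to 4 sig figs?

X_L = ωL = 266.8 Ω
Parallel: admittances add. Y = 1/R + 1/(jωL)
Y = (0.01163 − j0.003748) S
|Y| = 0.01222 S → |Z| = 1/|Y| = 81.85 Ω, ∠Z = −∠Y = 17.87°
cos φ = cos(17.87°) = 0.9518

0.9518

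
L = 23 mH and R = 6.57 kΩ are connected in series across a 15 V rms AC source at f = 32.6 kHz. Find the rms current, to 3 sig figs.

ω = 2πf = 204800 rad/s
X_L = ωL = 4710 Ω
Z = 6570 + j4710 Ω
|Z| = √(6570² + 4710²) = 8080 Ω
I = V/|Z| = 15/8080 = 1.86 mA

1.86 mA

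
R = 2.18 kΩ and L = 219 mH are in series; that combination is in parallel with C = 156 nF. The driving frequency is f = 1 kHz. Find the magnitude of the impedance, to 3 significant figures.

ω = 2πf = 6283 rad/s
X_L = ωL = 1380 Ω
X_C = 1/(ωC) = 1020 Ω
Branch 1 (R+jX_L): Z₁ = 2180 + j1380 Ω, |Z₁| = 2580 Ω
Branch 2 (−jX_C): Z₂ = −j1020 Ω
Parallel: Z = Z₁Z₂/(Z₁+Z₂), |Z| = 1190 Ω, ∠Z = -67.0°

1190 Ω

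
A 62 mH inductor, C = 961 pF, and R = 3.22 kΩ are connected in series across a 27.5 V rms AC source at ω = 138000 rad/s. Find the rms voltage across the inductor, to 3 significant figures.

69.7 V

X_L = ωL = 8560 Ω
X_C = 1/(ωC) = 7540 Ω
Net reactance X = X_L − X_C = 1020 Ω
Z = 3220 + j1020 Ω
|Z| = √(3220² + 1020²) = 3380 Ω
I = V/|Z| = 8.14 mA
V_L = I·|Z_L| = 0.00814 × 8560 = 69.7 V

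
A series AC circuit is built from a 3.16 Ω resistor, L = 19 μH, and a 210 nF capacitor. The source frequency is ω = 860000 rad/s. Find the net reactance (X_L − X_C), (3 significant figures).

10.8 Ω

X_L = ωL = 16.3 Ω
X_C = 1/(ωC) = 5.54 Ω
X = 16.3 − 5.54 = 10.8 Ω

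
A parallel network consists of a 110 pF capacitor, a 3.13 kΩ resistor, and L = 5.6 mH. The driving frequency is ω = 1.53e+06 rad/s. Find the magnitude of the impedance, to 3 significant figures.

3090 Ω

X_L = ωL = 8570 Ω
X_C = 1/(ωC) = 5940 Ω
Parallel: admittances add. Y = 1/R + 1/(jωL) + jωC
Y = (0.000319 + j5.16e-05) S
|Y| = 0.000324 S → |Z| = 1/|Y| = 3090 Ω, ∠Z = −∠Y = -9.17°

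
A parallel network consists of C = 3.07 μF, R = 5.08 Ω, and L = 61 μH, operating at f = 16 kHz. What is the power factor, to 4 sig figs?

0.8041

ω = 2πf = 100500 rad/s
X_L = ωL = 6.132 Ω
X_C = 1/(ωC) = 3.240 Ω
Parallel: admittances add. Y = 1/R + 1/(jωL) + jωC
Y = (0.1969 + j0.1456) S
|Y| = 0.2448 S → |Z| = 1/|Y| = 4.085 Ω, ∠Z = −∠Y = -36.48°
cos φ = cos(-36.48°) = 0.8041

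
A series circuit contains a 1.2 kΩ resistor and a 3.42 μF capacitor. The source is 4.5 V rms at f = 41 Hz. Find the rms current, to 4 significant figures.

2.724 mA

ω = 2πf = 257.6 rad/s
X_C = 1/(ωC) = 1135 Ω
Z = 1200 − j1135 Ω
|Z| = √(1200² + 1135²) = 1652 Ω
I = V/|Z| = 4.5/1652 = 2.724 mA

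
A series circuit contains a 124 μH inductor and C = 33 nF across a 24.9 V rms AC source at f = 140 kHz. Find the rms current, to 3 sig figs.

334 mA

ω = 2πf = 879600 rad/s
X_L = ωL = 109 Ω
X_C = 1/(ωC) = 34.4 Ω
Net reactance X = X_L − X_C = 74.6 Ω
Z = j74.6 Ω
|Z| = √(0² + 74.6²) = 74.6 Ω
I = V/|Z| = 24.9/74.6 = 334 mA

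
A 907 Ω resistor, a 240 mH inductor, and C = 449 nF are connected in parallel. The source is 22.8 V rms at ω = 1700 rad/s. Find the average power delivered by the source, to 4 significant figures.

573.1 mW

X_L = ωL = 408.0 Ω
X_C = 1/(ωC) = 1310 Ω
Parallel: admittances add. Y = 1/R + 1/(jωL) + jωC
Y = (0.001103 − j0.001688) S
|Y| = 0.002016 S → |Z| = 1/|Y| = 496.1 Ω, ∠Z = −∠Y = 56.84°
I = V/|Z| = 45.96 mA
P = VI cos φ = 22.8 × 0.04596 × cos(56.84°) = 573.1 mW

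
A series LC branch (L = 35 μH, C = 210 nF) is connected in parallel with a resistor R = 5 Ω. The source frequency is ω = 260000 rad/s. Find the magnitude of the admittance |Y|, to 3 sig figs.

X_L = ωL = 9.10 Ω
X_C = 1/(ωC) = 18.3 Ω
Branch 1: Z₁ = R = 5.00 Ω
Branch 2 (series LC): Z₂ = j(X_L − X_C) = −j9.22 Ω
Parallel: Z = Z₁Z₂/(Z₁+Z₂), |Z| = 4.39 Ω, ∠Z = -28.5°
|Y| = 1/|Z| = 228 mS

228 mS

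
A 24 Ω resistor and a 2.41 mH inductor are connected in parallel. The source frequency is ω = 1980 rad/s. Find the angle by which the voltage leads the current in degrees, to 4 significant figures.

78.75°

X_L = ωL = 4.772 Ω
Parallel: admittances add. Y = 1/R + 1/(jωL)
Y = (0.04167 − j0.2096) S
|Y| = 0.2137 S → |Z| = 1/|Y| = 4.680 Ω, ∠Z = −∠Y = 78.75°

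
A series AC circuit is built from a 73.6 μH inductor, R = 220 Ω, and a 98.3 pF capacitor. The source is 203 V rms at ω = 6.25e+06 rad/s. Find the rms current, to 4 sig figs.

X_L = ωL = 460.0 Ω
X_C = 1/(ωC) = 1628 Ω
Net reactance X = X_L − X_C = -1168 Ω
Z = 220.0 − j1168 Ω
|Z| = √(220.0² + 1168²) = 1188 Ω
I = V/|Z| = 203/1188 = 170.8 mA

170.8 mA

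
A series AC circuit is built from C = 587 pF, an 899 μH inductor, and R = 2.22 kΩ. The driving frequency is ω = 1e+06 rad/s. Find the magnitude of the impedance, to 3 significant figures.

2360 Ω

X_L = ωL = 899 Ω
X_C = 1/(ωC) = 1700 Ω
Net reactance X = X_L − X_C = -805 Ω
Z = 2220 − j805 Ω
|Z| = √(2220² + 805²) = 2360 Ω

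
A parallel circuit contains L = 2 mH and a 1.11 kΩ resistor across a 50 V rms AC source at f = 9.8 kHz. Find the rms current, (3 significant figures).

ω = 2πf = 61580 rad/s
X_L = ωL = 123 Ω
Parallel: admittances add. Y = 1/R + 1/(jωL)
Y = (0.000901 − j0.00812) S
|Y| = 0.00817 S → |Z| = 1/|Y| = 122 Ω, ∠Z = −∠Y = 83.7°
I = V/|Z| = 50/122 = 408 mA

408 mA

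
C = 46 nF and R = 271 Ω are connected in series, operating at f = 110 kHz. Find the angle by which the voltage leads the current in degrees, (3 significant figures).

ω = 2πf = 691200 rad/s
X_C = 1/(ωC) = 31.5 Ω
Z = 271 − j31.5 Ω
|Z| = √(271² + 31.5²) = 273 Ω
∠Z = arctan(-31.5/271) = -6.62°

-6.62°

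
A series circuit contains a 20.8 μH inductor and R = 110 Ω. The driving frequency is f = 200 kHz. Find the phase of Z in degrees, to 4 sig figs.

ω = 2πf = 1.257e+06 rad/s
X_L = ωL = 26.14 Ω
Z = 110.0 + j26.14 Ω
|Z| = √(110.0² + 26.14²) = 113.1 Ω
∠Z = arctan(26.14/110.0) = 13.37°

13.37°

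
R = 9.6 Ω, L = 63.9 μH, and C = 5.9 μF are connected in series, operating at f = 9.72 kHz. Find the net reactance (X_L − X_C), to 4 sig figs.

ω = 2πf = 61070 rad/s
X_L = ωL = 3.903 Ω
X_C = 1/(ωC) = 2.775 Ω
X = 3.903 − 2.775 = 1.127 Ω

1.127 Ω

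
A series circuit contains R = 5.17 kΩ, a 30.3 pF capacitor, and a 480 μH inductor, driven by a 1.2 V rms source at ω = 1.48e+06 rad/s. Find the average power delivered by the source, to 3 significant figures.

15.1 μW

X_L = ωL = 710 Ω
X_C = 1/(ωC) = 22300 Ω
Net reactance X = X_L − X_C = -21600 Ω
Z = 5170 − j21600 Ω
|Z| = √(5170² + 21600²) = 22200 Ω
∠Z = arctan(-21600/5170) = -76.5°
I = V/|Z| = 54.1 μA
P = VI cos φ = 1.2 × 5.41e-05 × cos(-76.5°) = 15.1 μW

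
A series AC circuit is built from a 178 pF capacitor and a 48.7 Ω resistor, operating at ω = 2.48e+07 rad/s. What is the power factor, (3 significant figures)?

0.210

X_C = 1/(ωC) = 227 Ω
Z = 48.7 − j227 Ω
|Z| = √(48.7² + 227²) = 232 Ω
∠Z = arctan(-227/48.7) = -77.9°
cos φ = cos(-77.9°) = 0.210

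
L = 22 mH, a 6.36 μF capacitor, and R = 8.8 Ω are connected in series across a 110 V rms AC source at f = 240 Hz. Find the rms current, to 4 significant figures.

ω = 2πf = 1508 rad/s
X_L = ωL = 33.18 Ω
X_C = 1/(ωC) = 104.3 Ω
Net reactance X = X_L − X_C = -71.09 Ω
Z = 8.800 − j71.09 Ω
|Z| = √(8.800² + 71.09²) = 71.64 Ω
I = V/|Z| = 110/71.64 = 1.536 A

1.536 A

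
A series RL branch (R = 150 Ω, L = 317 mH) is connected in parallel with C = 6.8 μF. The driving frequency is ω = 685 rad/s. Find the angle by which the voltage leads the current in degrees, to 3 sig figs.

-35.6°

X_L = ωL = 217 Ω
X_C = 1/(ωC) = 215 Ω
Branch 1 (R+jX_L): Z₁ = 150 + j217 Ω, |Z₁| = 264 Ω
Branch 2 (−jX_C): Z₂ = −j215 Ω
Parallel: Z = Z₁Z₂/(Z₁+Z₂), |Z| = 378 Ω, ∠Z = -35.6°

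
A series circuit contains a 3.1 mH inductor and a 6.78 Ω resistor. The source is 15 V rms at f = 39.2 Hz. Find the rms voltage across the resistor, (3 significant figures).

14.9 V

ω = 2πf = 246.3 rad/s
X_L = ωL = 0.764 Ω
Z = 6.78 + j0.764 Ω
|Z| = √(6.78² + 0.764²) = 6.82 Ω
I = V/|Z| = 2.20 A
V_R = I·|Z_R| = 2.20 × 6.78 = 14.9 V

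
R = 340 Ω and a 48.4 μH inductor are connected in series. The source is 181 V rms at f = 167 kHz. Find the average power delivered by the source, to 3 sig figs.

94.3 W

ω = 2πf = 1.049e+06 rad/s
X_L = ωL = 50.8 Ω
Z = 340 + j50.8 Ω
|Z| = √(340² + 50.8²) = 344 Ω
∠Z = arctan(50.8/340) = 8.50°
I = V/|Z| = 527 mA
P = VI cos φ = 181 × 0.527 × cos(8.50°) = 94.3 W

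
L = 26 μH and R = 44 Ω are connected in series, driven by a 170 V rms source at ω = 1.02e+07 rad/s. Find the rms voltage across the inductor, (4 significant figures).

167.7 V

X_L = ωL = 265.2 Ω
Z = 44.00 + j265.2 Ω
|Z| = √(44.00² + 265.2²) = 268.8 Ω
I = V/|Z| = 632.4 mA
V_L = I·|Z_L| = 0.6324 × 265.2 = 167.7 V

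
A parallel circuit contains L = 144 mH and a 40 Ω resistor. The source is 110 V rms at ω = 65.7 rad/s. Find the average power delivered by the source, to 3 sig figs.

302 W

X_L = ωL = 9.46 Ω
Parallel: admittances add. Y = 1/R + 1/(jωL)
Y = (0.0250 − j0.106) S
|Y| = 0.109 S → |Z| = 1/|Y| = 9.21 Ω, ∠Z = −∠Y = 76.7°
I = V/|Z| = 11.9 A
P = VI cos φ = 110 × 11.9 × cos(76.7°) = 302 W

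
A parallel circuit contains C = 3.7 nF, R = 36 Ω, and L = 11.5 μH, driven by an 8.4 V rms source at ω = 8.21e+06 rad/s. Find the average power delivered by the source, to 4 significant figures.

X_L = ωL = 94.42 Ω
X_C = 1/(ωC) = 32.92 Ω
Parallel: admittances add. Y = 1/R + 1/(jωL) + jωC
Y = (0.02778 + j0.01979) S
|Y| = 0.03410 S → |Z| = 1/|Y| = 29.32 Ω, ∠Z = −∠Y = -35.46°
I = V/|Z| = 286.5 mA
P = VI cos φ = 8.4 × 0.2865 × cos(-35.46°) = 1.960 W

1.960 W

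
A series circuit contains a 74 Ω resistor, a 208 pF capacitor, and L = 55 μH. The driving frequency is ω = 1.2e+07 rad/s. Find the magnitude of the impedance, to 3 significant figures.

X_L = ωL = 660 Ω
X_C = 1/(ωC) = 401 Ω
Net reactance X = X_L − X_C = 259 Ω
Z = 74.0 + j259 Ω
|Z| = √(74.0² + 259²) = 270 Ω

270 Ω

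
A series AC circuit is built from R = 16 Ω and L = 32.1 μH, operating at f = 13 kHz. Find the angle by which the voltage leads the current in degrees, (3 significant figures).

9.31°

ω = 2πf = 81680 rad/s
X_L = ωL = 2.62 Ω
Z = 16.0 + j2.62 Ω
|Z| = √(16.0² + 2.62²) = 16.2 Ω
∠Z = arctan(2.62/16.0) = 9.31°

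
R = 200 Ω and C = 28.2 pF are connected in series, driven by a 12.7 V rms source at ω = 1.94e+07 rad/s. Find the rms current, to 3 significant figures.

X_C = 1/(ωC) = 1830 Ω
Z = 200 − j1830 Ω
|Z| = √(200² + 1830²) = 1840 Ω
I = V/|Z| = 12.7/1840 = 6.91 mA

6.91 mA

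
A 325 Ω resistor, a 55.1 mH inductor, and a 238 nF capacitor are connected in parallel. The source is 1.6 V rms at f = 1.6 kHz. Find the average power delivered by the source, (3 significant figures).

7.88 mW

ω = 2πf = 10050 rad/s
X_L = ωL = 554 Ω
X_C = 1/(ωC) = 418 Ω
Parallel: admittances add. Y = 1/R + 1/(jωL) + jωC
Y = (0.00308 + j0.000587) S
|Y| = 0.00313 S → |Z| = 1/|Y| = 319 Ω, ∠Z = −∠Y = -10.8°
I = V/|Z| = 5.01 mA
P = VI cos φ = 1.6 × 0.00501 × cos(-10.8°) = 7.88 mW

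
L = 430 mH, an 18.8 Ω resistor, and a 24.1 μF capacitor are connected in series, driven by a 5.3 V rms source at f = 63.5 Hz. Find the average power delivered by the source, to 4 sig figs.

ω = 2πf = 399.0 rad/s
X_L = ωL = 171.6 Ω
X_C = 1/(ωC) = 104.0 Ω
Net reactance X = X_L − X_C = 67.56 Ω
Z = 18.80 + j67.56 Ω
|Z| = √(18.80² + 67.56²) = 70.13 Ω
∠Z = arctan(67.56/18.80) = 74.45°
I = V/|Z| = 75.57 mA
P = VI cos φ = 5.3 × 0.07557 × cos(74.45°) = 107.4 mW

107.4 mW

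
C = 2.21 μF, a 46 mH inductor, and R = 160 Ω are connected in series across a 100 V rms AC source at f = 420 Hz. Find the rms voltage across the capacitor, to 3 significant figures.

102 V

ω = 2πf = 2639 rad/s
X_L = ωL = 121 Ω
X_C = 1/(ωC) = 171 Ω
Net reactance X = X_L − X_C = -50.1 Ω
Z = 160 − j50.1 Ω
|Z| = √(160² + 50.1²) = 168 Ω
I = V/|Z| = 596 mA
V_C = I·|Z_C| = 0.596 × 171 = 102 V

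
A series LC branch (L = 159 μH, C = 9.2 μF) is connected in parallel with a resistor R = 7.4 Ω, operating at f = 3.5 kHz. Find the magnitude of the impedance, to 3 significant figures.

1.42 Ω

ω = 2πf = 21990 rad/s
X_L = ωL = 3.50 Ω
X_C = 1/(ωC) = 4.94 Ω
Branch 1: Z₁ = R = 7.40 Ω
Branch 2 (series LC): Z₂ = j(X_L − X_C) = −j1.45 Ω
Parallel: Z = Z₁Z₂/(Z₁+Z₂), |Z| = 1.42 Ω, ∠Z = -78.9°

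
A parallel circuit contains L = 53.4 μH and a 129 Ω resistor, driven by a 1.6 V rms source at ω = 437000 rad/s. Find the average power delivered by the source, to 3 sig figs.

X_L = ωL = 23.3 Ω
Parallel: admittances add. Y = 1/R + 1/(jωL)
Y = (0.00775 − j0.0429) S
|Y| = 0.0435 S → |Z| = 1/|Y| = 23.0 Ω, ∠Z = −∠Y = 79.7°
I = V/|Z| = 69.7 mA
P = VI cos φ = 1.6 × 0.0697 × cos(79.7°) = 19.8 mW

19.8 mW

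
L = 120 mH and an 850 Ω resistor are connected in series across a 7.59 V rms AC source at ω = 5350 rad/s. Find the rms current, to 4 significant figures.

X_L = ωL = 642.0 Ω
Z = 850.0 + j642.0 Ω
|Z| = √(850.0² + 642.0²) = 1065 Ω
I = V/|Z| = 7.59/1065 = 7.125 mA

7.125 mA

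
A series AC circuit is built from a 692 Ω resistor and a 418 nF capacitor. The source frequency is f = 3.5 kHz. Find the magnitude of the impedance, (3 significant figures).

700 Ω

ω = 2πf = 21990 rad/s
X_C = 1/(ωC) = 109 Ω
Z = 692 − j109 Ω
|Z| = √(692² + 109²) = 700 Ω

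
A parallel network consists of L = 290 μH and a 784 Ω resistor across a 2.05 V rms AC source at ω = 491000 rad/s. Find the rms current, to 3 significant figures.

X_L = ωL = 142 Ω
Parallel: admittances add. Y = 1/R + 1/(jωL)
Y = (0.00128 − j0.00702) S
|Y| = 0.00714 S → |Z| = 1/|Y| = 140 Ω, ∠Z = −∠Y = 79.7°
I = V/|Z| = 2.05/140 = 14.6 mA

14.6 mA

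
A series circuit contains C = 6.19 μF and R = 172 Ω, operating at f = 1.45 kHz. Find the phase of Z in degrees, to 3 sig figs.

ω = 2πf = 9111 rad/s
X_C = 1/(ωC) = 17.7 Ω
Z = 172 − j17.7 Ω
|Z| = √(172² + 17.7²) = 173 Ω
∠Z = arctan(-17.7/172) = -5.89°

-5.89°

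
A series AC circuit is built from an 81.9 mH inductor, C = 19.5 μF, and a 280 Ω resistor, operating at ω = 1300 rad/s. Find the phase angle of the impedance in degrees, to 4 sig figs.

13.46°

X_L = ωL = 106.5 Ω
X_C = 1/(ωC) = 39.45 Ω
Net reactance X = X_L − X_C = 67.02 Ω
Z = 280.0 + j67.02 Ω
|Z| = √(280.0² + 67.02²) = 287.9 Ω
∠Z = arctan(67.02/280.0) = 13.46°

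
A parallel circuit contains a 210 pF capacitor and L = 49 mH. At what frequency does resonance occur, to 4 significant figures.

49.61 kHz

ω₀ = 1/√(LC) = 1/√(0.049 × 2.1e-10) = 311700 rad/s
f₀ = ω₀/(2π) = 49.61 kHz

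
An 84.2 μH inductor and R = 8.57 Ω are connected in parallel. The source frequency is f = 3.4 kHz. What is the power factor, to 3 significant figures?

0.205

ω = 2πf = 21360 rad/s
X_L = ωL = 1.80 Ω
Parallel: admittances add. Y = 1/R + 1/(jωL)
Y = (0.117 − j0.556) S
|Y| = 0.568 S → |Z| = 1/|Y| = 1.76 Ω, ∠Z = −∠Y = 78.1°
cos φ = cos(78.1°) = 0.205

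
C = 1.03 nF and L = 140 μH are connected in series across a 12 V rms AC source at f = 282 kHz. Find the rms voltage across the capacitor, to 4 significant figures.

ω = 2πf = 1.772e+06 rad/s
X_L = ωL = 248.1 Ω
X_C = 1/(ωC) = 547.9 Ω
Net reactance X = X_L − X_C = -299.9 Ω
Z = − j299.9 Ω
|Z| = √(0² + 299.9²) = 299.9 Ω
I = V/|Z| = 40.02 mA
V_C = I·|Z_C| = 0.04002 × 547.9 = 21.93 V

21.93 V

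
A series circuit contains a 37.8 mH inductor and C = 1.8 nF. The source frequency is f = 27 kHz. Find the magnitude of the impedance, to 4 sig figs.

3138 Ω

ω = 2πf = 169600 rad/s
X_L = ωL = 6413 Ω
X_C = 1/(ωC) = 3275 Ω
Net reactance X = X_L − X_C = 3138 Ω
Z = j3138 Ω
|Z| = √(0² + 3138²) = 3138 Ω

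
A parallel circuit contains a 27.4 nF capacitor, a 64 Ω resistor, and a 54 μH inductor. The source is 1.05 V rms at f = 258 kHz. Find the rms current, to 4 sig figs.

38.33 mA

ω = 2πf = 1.621e+06 rad/s
X_L = ωL = 87.54 Ω
X_C = 1/(ωC) = 22.51 Ω
Parallel: admittances add. Y = 1/R + 1/(jωL) + jωC
Y = (0.01562 + j0.03299) S
|Y| = 0.03651 S → |Z| = 1/|Y| = 27.39 Ω, ∠Z = −∠Y = -64.66°
I = V/|Z| = 1.05/27.39 = 38.33 mA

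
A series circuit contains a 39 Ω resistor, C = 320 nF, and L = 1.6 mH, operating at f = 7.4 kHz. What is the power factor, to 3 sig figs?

ω = 2πf = 46500 rad/s
X_L = ωL = 74.4 Ω
X_C = 1/(ωC) = 67.2 Ω
Net reactance X = X_L − X_C = 7.18 Ω
Z = 39.0 + j7.18 Ω
|Z| = √(39.0² + 7.18²) = 39.7 Ω
∠Z = arctan(7.18/39.0) = 10.4°
cos φ = cos(10.4°) = 0.983

0.983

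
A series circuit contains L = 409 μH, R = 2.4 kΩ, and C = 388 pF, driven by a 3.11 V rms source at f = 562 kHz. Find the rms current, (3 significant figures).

ω = 2πf = 3.531e+06 rad/s
X_L = ωL = 1440 Ω
X_C = 1/(ωC) = 730 Ω
Net reactance X = X_L − X_C = 714 Ω
Z = 2400 + j714 Ω
|Z| = √(2400² + 714²) = 2500 Ω
I = V/|Z| = 3.11/2500 = 1.24 mA

1.24 mA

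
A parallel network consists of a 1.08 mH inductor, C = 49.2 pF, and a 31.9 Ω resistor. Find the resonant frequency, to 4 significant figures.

690.4 kHz

ω₀ = 1/√(LC) = 1/√(0.00108 × 4.92e-11) = 4.338e+06 rad/s
f₀ = ω₀/(2π) = 690.4 kHz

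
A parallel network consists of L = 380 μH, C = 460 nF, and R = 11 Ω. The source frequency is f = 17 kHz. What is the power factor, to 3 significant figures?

0.966

ω = 2πf = 106800 rad/s
X_L = ωL = 40.6 Ω
X_C = 1/(ωC) = 20.4 Ω
Parallel: admittances add. Y = 1/R + 1/(jωL) + jωC
Y = (0.0909 + j0.0245) S
|Y| = 0.0942 S → |Z| = 1/|Y| = 10.6 Ω, ∠Z = −∠Y = -15.1°
cos φ = cos(-15.1°) = 0.966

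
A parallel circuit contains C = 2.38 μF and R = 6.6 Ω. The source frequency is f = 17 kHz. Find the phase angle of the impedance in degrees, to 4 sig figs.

-59.20°

ω = 2πf = 106800 rad/s
X_C = 1/(ωC) = 3.934 Ω
Parallel: admittances add. Y = 1/R + jωC
Y = (0.1515 + j0.2542) S
|Y| = 0.2959 S → |Z| = 1/|Y| = 3.379 Ω, ∠Z = −∠Y = -59.20°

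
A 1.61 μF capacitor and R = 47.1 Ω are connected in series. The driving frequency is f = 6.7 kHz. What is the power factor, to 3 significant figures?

0.954

ω = 2πf = 42100 rad/s
X_C = 1/(ωC) = 14.8 Ω
Z = 47.1 − j14.8 Ω
|Z| = √(47.1² + 14.8²) = 49.4 Ω
∠Z = arctan(-14.8/47.1) = -17.4°
cos φ = cos(-17.4°) = 0.954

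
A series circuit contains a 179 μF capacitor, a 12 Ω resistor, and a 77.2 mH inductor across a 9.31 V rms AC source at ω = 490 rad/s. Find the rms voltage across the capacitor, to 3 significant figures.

X_L = ωL = 37.8 Ω
X_C = 1/(ωC) = 11.4 Ω
Net reactance X = X_L − X_C = 26.4 Ω
Z = 12.0 + j26.4 Ω
|Z| = √(12.0² + 26.4²) = 29.0 Ω
I = V/|Z| = 321 mA
V_C = I·|Z_C| = 0.321 × 11.4 = 3.66 V

3.66 V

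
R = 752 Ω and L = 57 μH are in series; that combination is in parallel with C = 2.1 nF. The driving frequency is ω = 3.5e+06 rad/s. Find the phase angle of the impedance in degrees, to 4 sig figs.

-79.96°

X_L = ωL = 199.5 Ω
X_C = 1/(ωC) = 136.1 Ω
Branch 1 (R+jX_L): Z₁ = 752.0 + j199.5 Ω, |Z₁| = 778.0 Ω
Branch 2 (−jX_C): Z₂ = −j136.1 Ω
Parallel: Z = Z₁Z₂/(Z₁+Z₂), |Z| = 140.3 Ω, ∠Z = -79.96°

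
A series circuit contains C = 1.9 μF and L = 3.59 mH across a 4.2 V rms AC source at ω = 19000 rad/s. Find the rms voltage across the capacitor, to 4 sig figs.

2.872 V

X_L = ωL = 68.21 Ω
X_C = 1/(ωC) = 27.70 Ω
Net reactance X = X_L − X_C = 40.51 Ω
Z = j40.51 Ω
|Z| = √(0² + 40.51²) = 40.51 Ω
I = V/|Z| = 103.7 mA
V_C = I·|Z_C| = 0.1037 × 27.70 = 2.872 V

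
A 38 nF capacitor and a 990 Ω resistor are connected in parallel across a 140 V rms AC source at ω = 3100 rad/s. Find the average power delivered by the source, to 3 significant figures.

19.8 W

X_C = 1/(ωC) = 8490 Ω
Parallel: admittances add. Y = 1/R + jωC
Y = (0.00101 + j0.000118) S
|Y| = 0.00102 S → |Z| = 1/|Y| = 983 Ω, ∠Z = −∠Y = -6.65°
I = V/|Z| = 142 mA
P = VI cos φ = 140 × 0.142 × cos(-6.65°) = 19.8 W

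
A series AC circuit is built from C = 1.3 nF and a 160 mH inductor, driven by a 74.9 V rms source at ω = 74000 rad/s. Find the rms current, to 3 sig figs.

X_L = ωL = 11800 Ω
X_C = 1/(ωC) = 10400 Ω
Net reactance X = X_L − X_C = 1440 Ω
Z = j1440 Ω
|Z| = √(0² + 1440²) = 1440 Ω
I = V/|Z| = 74.9/1440 = 51.8 mA

51.8 mA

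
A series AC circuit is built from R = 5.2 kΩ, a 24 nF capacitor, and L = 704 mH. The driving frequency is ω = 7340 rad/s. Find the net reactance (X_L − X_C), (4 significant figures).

X_L = ωL = 5167 Ω
X_C = 1/(ωC) = 5677 Ω
X = 5167 − 5677 = -509.3 Ω

-509.3 Ω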